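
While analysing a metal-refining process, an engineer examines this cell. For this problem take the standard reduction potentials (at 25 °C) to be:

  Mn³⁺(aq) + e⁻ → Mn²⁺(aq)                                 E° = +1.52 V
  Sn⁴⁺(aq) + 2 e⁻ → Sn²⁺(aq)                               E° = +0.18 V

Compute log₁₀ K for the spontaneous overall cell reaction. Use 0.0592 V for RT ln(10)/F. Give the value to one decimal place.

45.3

Cathode: Mn³⁺/Mn²⁺; anode: Sn⁴⁺/Sn²⁺. E°cell = +1.34 V, n = 2.
log K = nE°cell / 0.0592 = (2)(+1.34) / 0.0592 = 45.3.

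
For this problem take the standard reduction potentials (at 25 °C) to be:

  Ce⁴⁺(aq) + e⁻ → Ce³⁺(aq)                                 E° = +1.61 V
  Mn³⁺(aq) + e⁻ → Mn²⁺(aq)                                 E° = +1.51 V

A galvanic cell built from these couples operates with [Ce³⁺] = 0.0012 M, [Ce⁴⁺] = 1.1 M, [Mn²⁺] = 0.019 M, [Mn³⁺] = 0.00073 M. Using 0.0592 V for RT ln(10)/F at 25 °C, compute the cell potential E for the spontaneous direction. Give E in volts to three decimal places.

Ce⁴⁺/Ce³⁺ is the cathode (higher E°), Mn³⁺/Mn²⁺ the anode: E°cell = +1.61 − (+1.51) = +0.10 V, n = 1.
Overall: Ce⁴⁺(aq) + Mn²⁺(aq) → Ce³⁺(aq) + Mn³⁺(aq)
Q = [Ce³⁺]·[Mn³⁺] / ([Ce⁴⁺]·[Mn²⁺]); log Q = -4.378.
E = E° − (0.0592/n) log Q = +0.10 − (0.0592/1)(-4.378) = +0.359 V.

+0.359 V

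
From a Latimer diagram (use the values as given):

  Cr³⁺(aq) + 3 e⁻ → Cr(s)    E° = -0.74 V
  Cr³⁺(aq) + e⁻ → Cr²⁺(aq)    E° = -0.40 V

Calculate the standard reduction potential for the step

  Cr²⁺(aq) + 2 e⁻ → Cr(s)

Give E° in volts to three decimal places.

Sequential free energies add, so n₃E°₃ = n₁E°₁ + n₂E°₂.
With n₃ = 3, and the known step contributing 1×(-0.40) V, the unknown satisfies 2·E° = 3×(-0.74) − 1×(-0.40) = -1.820.
E° = -1.820 / 2 = -0.910 V.

-0.910 V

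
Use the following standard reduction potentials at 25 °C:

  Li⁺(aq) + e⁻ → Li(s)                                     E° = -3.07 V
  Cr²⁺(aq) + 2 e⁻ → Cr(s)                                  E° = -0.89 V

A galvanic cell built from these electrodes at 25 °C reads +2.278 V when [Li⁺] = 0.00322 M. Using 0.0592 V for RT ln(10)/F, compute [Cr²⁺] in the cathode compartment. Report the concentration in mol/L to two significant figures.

Cr²⁺/Cr is the cathode, Li⁺/Li the anode: E°cell = +2.18 V, n = 2.
Overall reaction: Cr²⁺(aq) + 2 Li(s) → Cr(s) + 2 Li⁺(aq); Q = [Li⁺]^2/[Cr²⁺]^1.
From E = E° − (0.0592/n) log Q: log Q = (E° − E)·n/0.0592 = (+2.18 − (+2.278))·2/0.0592 = -3.3108.
So 1·log[Cr²⁺] = 2·log(0.00322) − log Q = -4.9843 − (-3.3108) = -1.6735; [Cr²⁺] = 10^(-1.6735) ≈ 0.021 M.

0.021 M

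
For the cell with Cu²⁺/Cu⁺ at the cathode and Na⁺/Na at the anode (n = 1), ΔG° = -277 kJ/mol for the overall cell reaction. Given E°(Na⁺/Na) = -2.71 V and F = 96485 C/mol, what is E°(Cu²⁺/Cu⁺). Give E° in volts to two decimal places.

E°cell = −ΔG°/(nF) = −(-277×10³)/((1)(96485)) = +2.871 V.
Since Cu²⁺/Cu⁺ is the cathode and Na⁺/Na the anode, E°cell = E°(Cu²⁺/Cu⁺) − E°(Na⁺/Na).
So E°(Cu²⁺/Cu⁺) = E°cell + E°(Na⁺/Na) = +2.871 + (-2.71) = +0.16 V.

+0.16 V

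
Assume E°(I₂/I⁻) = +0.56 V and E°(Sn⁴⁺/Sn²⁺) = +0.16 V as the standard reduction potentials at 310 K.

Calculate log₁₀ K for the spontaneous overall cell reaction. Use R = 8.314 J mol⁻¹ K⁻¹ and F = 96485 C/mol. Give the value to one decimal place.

Cathode: I₂/I⁻; anode: Sn⁴⁺/Sn²⁺. E°cell = (+0.56) − (+0.16) = +0.40 V, with n = 2.
ΔG° = −nFE° = −RT ln K, so ln K = nFE°/(RT) = (2)(96485)(+0.40) / ((8.314)(310)) = 29.949.
log₁₀ K = 29.949 / ln 10 = 13.0.

13.0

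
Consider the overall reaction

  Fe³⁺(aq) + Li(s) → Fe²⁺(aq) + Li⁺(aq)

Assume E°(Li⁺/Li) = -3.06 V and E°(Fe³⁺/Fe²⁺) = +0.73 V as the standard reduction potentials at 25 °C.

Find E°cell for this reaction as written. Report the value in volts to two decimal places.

The Fe³⁺/Fe²⁺ couple has the higher reduction potential, so it is the cathode; Li⁺/Li is oxidised at the anode.
E°cell = E°(cathode) − E°(anode) = (+0.73) − (-3.06) = +3.79 V.
Since E°cell > 0, the reaction is spontaneous under standard conditions.

+3.79 V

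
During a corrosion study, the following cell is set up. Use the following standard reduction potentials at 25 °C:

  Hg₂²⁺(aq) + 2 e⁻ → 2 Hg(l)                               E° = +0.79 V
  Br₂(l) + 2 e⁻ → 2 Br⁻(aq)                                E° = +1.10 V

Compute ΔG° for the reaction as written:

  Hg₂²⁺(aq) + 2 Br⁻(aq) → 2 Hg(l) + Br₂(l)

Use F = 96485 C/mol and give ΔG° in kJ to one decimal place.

+59.8 kJ

As written, Hg₂²⁺/Hg is reduced (cathode) and Br₂/Br⁻ is oxidised (anode), so E°cell = (+0.79) − (+1.10) = -0.31 V.
Balancing electrons gives n = 2.
ΔG° = −nFE° = −(2)(96485)(-0.31) = 59,821 J = +59.8 kJ.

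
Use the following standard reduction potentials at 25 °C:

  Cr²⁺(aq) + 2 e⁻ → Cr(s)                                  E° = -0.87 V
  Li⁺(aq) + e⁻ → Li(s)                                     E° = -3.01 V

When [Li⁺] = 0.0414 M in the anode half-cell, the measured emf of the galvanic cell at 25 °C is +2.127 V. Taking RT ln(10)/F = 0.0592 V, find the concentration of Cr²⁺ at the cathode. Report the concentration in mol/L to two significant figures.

0.00062 M

Cr²⁺/Cr is the cathode, Li⁺/Li the anode: E°cell = +2.14 V, n = 2.
Overall reaction: Cr²⁺(aq) + 2 Li(s) → Cr(s) + 2 Li⁺(aq); Q = [Li⁺]^2/[Cr²⁺]^1.
From E = E° − (0.0592/n) log Q: log Q = (E° − E)·n/0.0592 = (+2.14 − (+2.127))·2/0.0592 = 0.4392.
So 1·log[Cr²⁺] = 2·log(0.0414) − log Q = -2.7660 − (0.4392) = -3.2052; [Cr²⁺] = 10^(-3.2052) ≈ 0.00062 M.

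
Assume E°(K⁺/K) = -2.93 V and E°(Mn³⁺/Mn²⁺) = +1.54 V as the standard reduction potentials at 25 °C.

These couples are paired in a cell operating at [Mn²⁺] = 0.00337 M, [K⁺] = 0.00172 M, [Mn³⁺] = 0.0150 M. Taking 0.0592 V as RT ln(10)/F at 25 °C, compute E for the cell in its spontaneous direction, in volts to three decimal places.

Mn³⁺/Mn²⁺ is the cathode (higher E°), K⁺/K the anode: E°cell = +1.54 − (-2.93) = +4.47 V, n = 1.
Overall: Mn³⁺(aq) + K(s) → Mn²⁺(aq) + K⁺(aq)
Q = [Mn²⁺]·[K⁺] / ([Mn³⁺]); log Q = -3.413.
E = E° − (0.0592/n) log Q = +4.47 − (0.0592/1)(-3.413) = +4.672 V.

+4.672 V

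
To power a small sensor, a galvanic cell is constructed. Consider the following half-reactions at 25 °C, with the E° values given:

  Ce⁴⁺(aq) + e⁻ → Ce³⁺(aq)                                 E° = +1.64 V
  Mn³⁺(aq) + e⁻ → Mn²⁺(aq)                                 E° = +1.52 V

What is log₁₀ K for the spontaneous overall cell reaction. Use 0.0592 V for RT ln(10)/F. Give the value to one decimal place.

2.0

Cathode: Ce⁴⁺/Ce³⁺; anode: Mn³⁺/Mn²⁺. E°cell = +0.12 V, n = 1.
log K = nE°cell / 0.0592 = (1)(+0.12) / 0.0592 = 2.0.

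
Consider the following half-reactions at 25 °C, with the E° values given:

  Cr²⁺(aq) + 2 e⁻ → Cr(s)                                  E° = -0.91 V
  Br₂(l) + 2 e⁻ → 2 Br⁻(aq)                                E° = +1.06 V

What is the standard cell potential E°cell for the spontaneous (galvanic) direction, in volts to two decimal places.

+1.97 V

The Br₂/Br⁻ couple has the higher reduction potential, so it is the cathode; Cr²⁺/Cr is oxidised at the anode.
E°cell = E°(cathode) − E°(anode) = (+1.06) − (-0.91) = +1.97 V.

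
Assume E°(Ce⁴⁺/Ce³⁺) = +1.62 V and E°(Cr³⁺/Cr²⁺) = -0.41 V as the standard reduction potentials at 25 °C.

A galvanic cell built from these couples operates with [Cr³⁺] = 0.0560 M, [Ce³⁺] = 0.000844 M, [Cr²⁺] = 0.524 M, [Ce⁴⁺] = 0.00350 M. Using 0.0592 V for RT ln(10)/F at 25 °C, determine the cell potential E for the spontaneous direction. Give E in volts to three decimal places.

+2.124 V

Ce⁴⁺/Ce³⁺ is the cathode (higher E°), Cr³⁺/Cr²⁺ the anode: E°cell = +1.62 − (-0.41) = +2.03 V, n = 1.
Overall: Ce⁴⁺(aq) + Cr²⁺(aq) → Ce³⁺(aq) + Cr³⁺(aq)
Q = [Ce³⁺]·[Cr³⁺] / ([Ce⁴⁺]·[Cr²⁺]); log Q = -1.589.
E = E° − (0.0592/n) log Q = +2.03 − (0.0592/1)(-1.589) = +2.124 V.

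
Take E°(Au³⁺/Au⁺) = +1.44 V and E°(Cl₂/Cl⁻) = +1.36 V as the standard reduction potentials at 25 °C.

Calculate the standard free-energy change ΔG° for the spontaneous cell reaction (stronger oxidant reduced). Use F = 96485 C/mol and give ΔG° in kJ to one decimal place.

-15.4 kJ

Au³⁺/Au⁺ (E° = +1.44 V) is the cathode; Cl₂/Cl⁻ (E° = +1.36 V) is the anode, so E°cell = +0.08 V.
Balancing electrons gives n = 2 (lcm of 2 and 2).
ΔG° = −nFE° = −(2)(96485)(+0.08) = -15,438 J = -15.4 kJ.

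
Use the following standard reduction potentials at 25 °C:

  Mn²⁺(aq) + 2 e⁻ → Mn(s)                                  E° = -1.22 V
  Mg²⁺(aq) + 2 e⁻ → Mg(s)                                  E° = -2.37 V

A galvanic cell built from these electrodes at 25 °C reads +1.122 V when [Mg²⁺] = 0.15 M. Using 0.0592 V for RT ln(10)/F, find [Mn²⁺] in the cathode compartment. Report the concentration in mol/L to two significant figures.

0.017 M

Mn²⁺/Mn is the cathode, Mg²⁺/Mg the anode: E°cell = +1.15 V, n = 2.
Overall reaction: Mn²⁺(aq) + Mg(s) → Mn(s) + Mg²⁺(aq); Q = [Mg²⁺]^1/[Mn²⁺]^1.
From E = E° − (0.0592/n) log Q: log Q = (E° − E)·n/0.0592 = (+1.15 − (+1.122))·2/0.0592 = 0.9459.
So 1·log[Mn²⁺] = 1·log(0.15) − log Q = -0.8239 − (0.9459) = -1.7698; [Mn²⁺] = 10^(-1.7698) ≈ 0.017 M.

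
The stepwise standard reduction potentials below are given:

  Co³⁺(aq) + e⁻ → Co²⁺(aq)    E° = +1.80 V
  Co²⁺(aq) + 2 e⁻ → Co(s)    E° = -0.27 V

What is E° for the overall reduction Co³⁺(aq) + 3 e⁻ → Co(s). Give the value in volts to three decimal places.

+0.420 V

Adding the free-energy changes (−nFE°) of the two steps gives −n₃FE°₃ = −n₁FE°₁ − n₂FE°₂.
E°₃ = (1×+1.80 + 2×-0.27) / 3 = (+1.260) / 3 = +0.420 V.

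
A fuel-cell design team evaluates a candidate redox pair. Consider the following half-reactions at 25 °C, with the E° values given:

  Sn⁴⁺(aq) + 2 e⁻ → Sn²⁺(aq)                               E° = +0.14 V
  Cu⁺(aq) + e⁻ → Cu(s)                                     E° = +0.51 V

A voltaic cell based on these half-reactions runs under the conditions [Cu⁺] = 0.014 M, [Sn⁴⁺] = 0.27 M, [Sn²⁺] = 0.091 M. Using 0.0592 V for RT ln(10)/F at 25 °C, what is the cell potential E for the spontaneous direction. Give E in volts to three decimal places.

Cu⁺/Cu is the cathode (higher E°), Sn⁴⁺/Sn²⁺ the anode: E°cell = +0.51 − (+0.14) = +0.37 V, n = 2.
Overall: 2 Cu⁺(aq) + Sn²⁺(aq) → 2 Cu(s) + Sn⁴⁺(aq)
Q = [Sn⁴⁺] / ([Cu⁺]^2·[Sn²⁺]); log Q = 4.180.
E = E° − (0.0592/n) log Q = +0.37 − (0.0592/2)(4.180) = +0.246 V.

+0.246 V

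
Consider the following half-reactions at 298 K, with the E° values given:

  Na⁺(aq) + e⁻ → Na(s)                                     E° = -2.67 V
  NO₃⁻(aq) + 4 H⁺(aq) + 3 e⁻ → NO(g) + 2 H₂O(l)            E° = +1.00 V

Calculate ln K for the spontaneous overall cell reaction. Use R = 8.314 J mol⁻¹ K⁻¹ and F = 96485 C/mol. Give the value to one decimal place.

428.8

Cathode: NO₃⁻/NO; anode: Na⁺/Na. E°cell = (+1.00) − (-2.67) = +3.67 V, with n = 3.
ΔG° = −nFE° = −RT ln K, so ln K = nFE°/(RT) = (3)(96485)(+3.67) / ((8.314)(298)) = 428.766.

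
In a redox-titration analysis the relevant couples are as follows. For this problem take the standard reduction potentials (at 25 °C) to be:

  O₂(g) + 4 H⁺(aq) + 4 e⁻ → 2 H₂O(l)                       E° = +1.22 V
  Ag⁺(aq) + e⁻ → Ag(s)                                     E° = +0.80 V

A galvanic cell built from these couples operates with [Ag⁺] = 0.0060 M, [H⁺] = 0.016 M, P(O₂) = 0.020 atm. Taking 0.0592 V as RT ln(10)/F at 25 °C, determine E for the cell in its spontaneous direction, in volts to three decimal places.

+0.420 V

O₂/H₂O is the cathode (higher E°), Ag⁺/Ag the anode: E°cell = +1.22 − (+0.80) = +0.42 V, n = 4.
Overall: O₂(g) + 4 H⁺(aq) + 4 Ag(s) → 2 H₂O(l) + 4 Ag⁺(aq)
Q = [Ag⁺]^4 / (P(O₂)·[H⁺]^4); log Q = -0.005.
E = E° − (0.0592/n) log Q = +0.42 − (0.0592/4)(-0.005) = +0.420 V.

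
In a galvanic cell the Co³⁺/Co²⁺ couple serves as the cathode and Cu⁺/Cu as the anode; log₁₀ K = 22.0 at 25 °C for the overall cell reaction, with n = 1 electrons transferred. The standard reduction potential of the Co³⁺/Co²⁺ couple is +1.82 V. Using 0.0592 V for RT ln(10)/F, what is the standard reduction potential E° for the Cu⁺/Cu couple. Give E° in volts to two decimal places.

E°cell = (0.0592/n)·log K = (0.0592/1)(22.0) = +1.302 V.
Since Co³⁺/Co²⁺ is the cathode and Cu⁺/Cu the anode, E°cell = E°(Co³⁺/Co²⁺) − E°(Cu⁺/Cu).
So E°(Cu⁺/Cu) = E°(Co³⁺/Co²⁺) − E°cell = (+1.82) − (+1.302) = +0.52 V.

+0.52 V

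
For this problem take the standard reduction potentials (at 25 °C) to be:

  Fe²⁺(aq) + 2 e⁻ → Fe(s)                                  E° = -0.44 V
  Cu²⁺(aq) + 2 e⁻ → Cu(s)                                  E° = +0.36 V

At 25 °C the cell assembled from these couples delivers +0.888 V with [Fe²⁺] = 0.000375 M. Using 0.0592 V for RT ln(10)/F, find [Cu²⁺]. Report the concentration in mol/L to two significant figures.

Cu²⁺/Cu is the cathode, Fe²⁺/Fe the anode: E°cell = +0.80 V, n = 2.
Overall reaction: Cu²⁺(aq) + Fe(s) → Cu(s) + Fe²⁺(aq); Q = [Fe²⁺]^1/[Cu²⁺]^1.
From E = E° − (0.0592/n) log Q: log Q = (E° − E)·n/0.0592 = (+0.80 − (+0.888))·2/0.0592 = -2.9730.
So 1·log[Cu²⁺] = 1·log(0.000375) − log Q = -3.4260 − (-2.9730) = -0.4530; [Cu²⁺] = 10^(-0.4530) ≈ 0.35 M.

0.35 M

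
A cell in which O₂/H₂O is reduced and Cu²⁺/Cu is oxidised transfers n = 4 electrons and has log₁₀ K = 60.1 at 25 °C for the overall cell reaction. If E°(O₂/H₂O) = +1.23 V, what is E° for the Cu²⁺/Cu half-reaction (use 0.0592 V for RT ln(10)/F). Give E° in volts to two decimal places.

+0.34 V

E°cell = (0.0592/n)·log K = (0.0592/4)(60.1) = +0.889 V.
Since O₂/H₂O is the cathode and Cu²⁺/Cu the anode, E°cell = E°(O₂/H₂O) − E°(Cu²⁺/Cu).
So E°(Cu²⁺/Cu) = E°(O₂/H₂O) − E°cell = (+1.23) − (+0.889) = +0.34 V.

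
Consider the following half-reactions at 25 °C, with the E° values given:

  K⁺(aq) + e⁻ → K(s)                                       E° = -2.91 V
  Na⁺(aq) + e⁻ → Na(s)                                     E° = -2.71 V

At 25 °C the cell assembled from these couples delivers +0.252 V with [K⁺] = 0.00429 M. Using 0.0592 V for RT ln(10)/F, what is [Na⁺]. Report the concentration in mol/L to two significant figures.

Na⁺/Na is the cathode, K⁺/K the anode: E°cell = +0.20 V, n = 1.
Overall reaction: Na⁺(aq) + K(s) → Na(s) + K⁺(aq); Q = [K⁺]^1/[Na⁺]^1.
From E = E° − (0.0592/n) log Q: log Q = (E° − E)·n/0.0592 = (+0.20 − (+0.252))·1/0.0592 = -0.8784.
So 1·log[Na⁺] = 1·log(0.00429) − log Q = -2.3675 − (-0.8784) = -1.4891; [Na⁺] = 10^(-1.4891) ≈ 0.032 M.

0.032 M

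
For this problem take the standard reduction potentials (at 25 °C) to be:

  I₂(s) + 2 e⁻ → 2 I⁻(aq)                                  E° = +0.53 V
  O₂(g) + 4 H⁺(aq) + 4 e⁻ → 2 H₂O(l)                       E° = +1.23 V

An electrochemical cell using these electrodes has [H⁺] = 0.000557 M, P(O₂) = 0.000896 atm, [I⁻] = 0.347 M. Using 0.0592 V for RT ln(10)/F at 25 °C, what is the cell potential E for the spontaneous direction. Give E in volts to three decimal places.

+0.435 V

O₂/H₂O is the cathode (higher E°), I₂/I⁻ the anode: E°cell = +1.23 − (+0.53) = +0.70 V, n = 4.
Overall: O₂(g) + 4 H⁺(aq) + 4 I⁻(aq) → 2 H₂O(l) + 2 I₂(s)
Q = 1 / (P(O₂)·[H⁺]^4·[I⁻]^4); log Q = 17.903.
E = E° − (0.0592/n) log Q = +0.70 − (0.0592/4)(17.903) = +0.435 V.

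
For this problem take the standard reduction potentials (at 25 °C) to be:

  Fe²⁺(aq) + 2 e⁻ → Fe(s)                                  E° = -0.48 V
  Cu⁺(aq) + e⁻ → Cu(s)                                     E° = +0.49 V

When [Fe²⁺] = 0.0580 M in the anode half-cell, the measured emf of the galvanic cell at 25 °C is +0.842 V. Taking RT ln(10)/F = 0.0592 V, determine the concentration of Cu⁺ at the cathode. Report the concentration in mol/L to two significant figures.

0.0017 M

Cu⁺/Cu is the cathode, Fe²⁺/Fe the anode: E°cell = +0.97 V, n = 2.
Overall reaction: 2 Cu⁺(aq) + Fe(s) → 2 Cu(s) + Fe²⁺(aq); Q = [Fe²⁺]^1/[Cu⁺]^2.
From E = E° − (0.0592/n) log Q: log Q = (E° − E)·n/0.0592 = (+0.97 − (+0.842))·2/0.0592 = 4.3243.
So 2·log[Cu⁺] = 1·log(0.058) − log Q = -1.2366 − (4.3243) = -5.5609; log[Cu⁺] = -5.5609 / 2 = -2.7805; [Cu⁺] = 10^(-2.7805) ≈ 0.0017 M.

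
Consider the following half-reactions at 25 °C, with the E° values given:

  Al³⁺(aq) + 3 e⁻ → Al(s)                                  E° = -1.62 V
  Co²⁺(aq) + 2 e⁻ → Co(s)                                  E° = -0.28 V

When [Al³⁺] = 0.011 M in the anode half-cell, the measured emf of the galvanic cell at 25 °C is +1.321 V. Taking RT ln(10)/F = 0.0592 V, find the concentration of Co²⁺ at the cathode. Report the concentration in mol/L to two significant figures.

0.011 M

Co²⁺/Co is the cathode, Al³⁺/Al the anode: E°cell = +1.34 V, n = 6.
Overall reaction: 3 Co²⁺(aq) + 2 Al(s) → 3 Co(s) + 2 Al³⁺(aq); Q = [Al³⁺]^2/[Co²⁺]^3.
From E = E° − (0.0592/n) log Q: log Q = (E° − E)·n/0.0592 = (+1.34 − (+1.321))·6/0.0592 = 1.9257.
So 3·log[Co²⁺] = 2·log(0.011) − log Q = -3.9172 − (1.9257) = -5.8429; log[Co²⁺] = -5.8429 / 3 = -1.9476; [Co²⁺] = 10^(-1.9476) ≈ 0.011 M.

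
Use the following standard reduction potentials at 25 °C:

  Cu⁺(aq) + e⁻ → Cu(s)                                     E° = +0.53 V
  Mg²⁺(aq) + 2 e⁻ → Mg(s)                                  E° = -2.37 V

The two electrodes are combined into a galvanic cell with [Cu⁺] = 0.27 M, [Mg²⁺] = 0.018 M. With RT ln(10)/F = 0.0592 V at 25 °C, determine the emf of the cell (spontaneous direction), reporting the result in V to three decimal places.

+2.918 V

Cu⁺/Cu is the cathode (higher E°), Mg²⁺/Mg the anode: E°cell = +0.53 − (-2.37) = +2.90 V, n = 2.
Overall: 2 Cu⁺(aq) + Mg(s) → 2 Cu(s) + Mg²⁺(aq)
Q = [Mg²⁺] / ([Cu⁺]^2); log Q = -0.607.
E = E° − (0.0592/n) log Q = +2.90 − (0.0592/2)(-0.607) = +2.918 V.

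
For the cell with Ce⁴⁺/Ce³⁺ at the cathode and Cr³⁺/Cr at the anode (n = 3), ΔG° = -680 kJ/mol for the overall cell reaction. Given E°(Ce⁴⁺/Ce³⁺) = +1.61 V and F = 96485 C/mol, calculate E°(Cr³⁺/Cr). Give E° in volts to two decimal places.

E°cell = −ΔG°/(nF) = −(-680×10³)/((3)(96485)) = +2.349 V.
Since Ce⁴⁺/Ce³⁺ is the cathode and Cr³⁺/Cr the anode, E°cell = E°(Ce⁴⁺/Ce³⁺) − E°(Cr³⁺/Cr).
So E°(Cr³⁺/Cr) = E°(Ce⁴⁺/Ce³⁺) − E°cell = (+1.61) − (+2.349) = -0.74 V.

-0.74 V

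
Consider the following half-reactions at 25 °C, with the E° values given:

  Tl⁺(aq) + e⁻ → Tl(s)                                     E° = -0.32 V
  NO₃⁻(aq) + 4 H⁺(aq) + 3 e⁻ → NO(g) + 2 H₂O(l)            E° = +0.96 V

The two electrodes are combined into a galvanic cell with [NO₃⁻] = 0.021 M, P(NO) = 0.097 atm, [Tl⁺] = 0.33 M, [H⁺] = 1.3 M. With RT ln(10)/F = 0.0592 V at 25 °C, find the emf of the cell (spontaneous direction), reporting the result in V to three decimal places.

NO₃⁻/NO is the cathode (higher E°), Tl⁺/Tl the anode: E°cell = +0.96 − (-0.32) = +1.28 V, n = 3.
Overall: NO₃⁻(aq) + 4 H⁺(aq) + 3 Tl(s) → NO(g) + 2 H₂O(l) + 3 Tl⁺(aq)
Q = P(NO)·[Tl⁺]^3 / ([NO₃⁻]·[H⁺]^4); log Q = -1.236.
E = E° − (0.0592/n) log Q = +1.28 − (0.0592/3)(-1.236) = +1.304 V.

+1.304 V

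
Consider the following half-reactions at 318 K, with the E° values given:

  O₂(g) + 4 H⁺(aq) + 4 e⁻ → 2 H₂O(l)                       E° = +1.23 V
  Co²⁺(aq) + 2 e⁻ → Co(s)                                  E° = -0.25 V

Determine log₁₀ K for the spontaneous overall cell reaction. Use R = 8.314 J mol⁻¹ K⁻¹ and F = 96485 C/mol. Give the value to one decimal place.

Cathode: O₂/H₂O; anode: Co²⁺/Co. E°cell = (+1.23) − (-0.25) = +1.48 V, with n = 4.
ΔG° = −nFE° = −RT ln K, so ln K = nFE°/(RT) = (4)(96485)(+1.48) / ((8.314)(318)) = 216.045.
log₁₀ K = 216.045 / ln 10 = 93.8.

93.8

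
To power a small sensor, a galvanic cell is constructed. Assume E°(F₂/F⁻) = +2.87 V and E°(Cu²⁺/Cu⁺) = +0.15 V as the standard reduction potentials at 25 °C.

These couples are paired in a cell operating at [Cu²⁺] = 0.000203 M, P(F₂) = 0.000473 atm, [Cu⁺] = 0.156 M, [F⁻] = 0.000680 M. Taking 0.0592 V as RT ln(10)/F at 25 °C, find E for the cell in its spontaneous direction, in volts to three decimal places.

+2.980 V

F₂/F⁻ is the cathode (higher E°), Cu²⁺/Cu⁺ the anode: E°cell = +2.87 − (+0.15) = +2.72 V, n = 2.
Overall: F₂(g) + 2 Cu⁺(aq) → 2 F⁻(aq) + 2 Cu²⁺(aq)
Q = [F⁻]^2·[Cu²⁺]^2 / (P(F₂)·[Cu⁺]^2); log Q = -8.781.
E = E° − (0.0592/n) log Q = +2.72 − (0.0592/2)(-8.781) = +2.980 V.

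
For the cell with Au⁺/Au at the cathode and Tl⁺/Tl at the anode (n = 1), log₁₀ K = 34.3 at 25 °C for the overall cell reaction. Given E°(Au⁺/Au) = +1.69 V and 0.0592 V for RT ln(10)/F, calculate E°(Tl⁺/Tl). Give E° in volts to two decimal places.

E°cell = (0.0592/n)·log K = (0.0592/1)(34.3) = +2.031 V.
Since Au⁺/Au is the cathode and Tl⁺/Tl the anode, E°cell = E°(Au⁺/Au) − E°(Tl⁺/Tl).
So E°(Tl⁺/Tl) = E°(Au⁺/Au) − E°cell = (+1.69) − (+2.031) = -0.34 V.

-0.34 V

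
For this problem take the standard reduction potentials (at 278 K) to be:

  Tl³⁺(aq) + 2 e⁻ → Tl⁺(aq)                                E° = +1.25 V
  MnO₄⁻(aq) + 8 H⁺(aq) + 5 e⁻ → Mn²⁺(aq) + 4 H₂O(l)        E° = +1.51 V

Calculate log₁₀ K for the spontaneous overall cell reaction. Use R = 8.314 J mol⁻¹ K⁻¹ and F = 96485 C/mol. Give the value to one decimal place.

Cathode: MnO₄⁻/Mn²⁺; anode: Tl³⁺/Tl⁺. E°cell = (+1.51) − (+1.25) = +0.26 V, with n = 10.
ΔG° = −nFE° = −RT ln K, so ln K = nFE°/(RT) = (10)(96485)(+0.26) / ((8.314)(278)) = 108.537.
log₁₀ K = 108.537 / ln 10 = 47.1.

47.1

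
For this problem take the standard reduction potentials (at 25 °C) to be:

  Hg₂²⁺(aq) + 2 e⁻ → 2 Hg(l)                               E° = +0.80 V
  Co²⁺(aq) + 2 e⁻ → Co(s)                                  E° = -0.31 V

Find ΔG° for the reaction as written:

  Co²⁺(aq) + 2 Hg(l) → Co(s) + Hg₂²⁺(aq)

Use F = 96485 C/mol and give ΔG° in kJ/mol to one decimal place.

As written, Co²⁺/Co is reduced (cathode) and Hg₂²⁺/Hg is oxidised (anode), so E°cell = (-0.31) − (+0.80) = -1.11 V.
Balancing electrons gives n = 2.
ΔG° = −nFE° = −(2)(96485)(-1.11) = 214,197 J = +214.2 kJ/mol.

+214.2 kJ/mol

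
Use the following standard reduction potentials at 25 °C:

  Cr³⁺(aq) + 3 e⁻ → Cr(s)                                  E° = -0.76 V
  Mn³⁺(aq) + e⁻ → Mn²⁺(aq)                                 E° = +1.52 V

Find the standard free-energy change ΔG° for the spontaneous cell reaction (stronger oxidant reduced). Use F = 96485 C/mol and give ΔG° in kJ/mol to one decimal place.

Mn³⁺/Mn²⁺ (E° = +1.52 V) is the cathode; Cr³⁺/Cr (E° = -0.76 V) is the anode, so E°cell = +2.28 V.
Balancing electrons gives n = 3 (lcm of 1 and 3).
ΔG° = −nFE° = −(3)(96485)(+2.28) = -659,957 J = -660.0 kJ/mol.

-660.0 kJ/mol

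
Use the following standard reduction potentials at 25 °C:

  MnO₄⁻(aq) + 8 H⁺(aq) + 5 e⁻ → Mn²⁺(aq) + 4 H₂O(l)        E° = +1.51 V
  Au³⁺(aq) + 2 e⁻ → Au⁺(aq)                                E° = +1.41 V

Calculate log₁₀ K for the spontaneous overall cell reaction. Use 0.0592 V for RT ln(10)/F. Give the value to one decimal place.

Cathode: MnO₄⁻/Mn²⁺; anode: Au³⁺/Au⁺. E°cell = +0.10 V, n = 10.
log K = nE°cell / 0.0592 = (10)(+0.10) / 0.0592 = 16.9.

16.9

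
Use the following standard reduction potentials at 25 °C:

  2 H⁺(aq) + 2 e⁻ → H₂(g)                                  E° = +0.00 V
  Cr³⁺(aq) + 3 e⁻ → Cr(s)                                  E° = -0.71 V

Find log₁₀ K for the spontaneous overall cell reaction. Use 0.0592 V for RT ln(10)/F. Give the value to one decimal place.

Cathode: H⁺/H₂; anode: Cr³⁺/Cr. E°cell = +0.71 V, n = 6.
log K = nE°cell / 0.0592 = (6)(+0.71) / 0.0592 = 72.0.

72.0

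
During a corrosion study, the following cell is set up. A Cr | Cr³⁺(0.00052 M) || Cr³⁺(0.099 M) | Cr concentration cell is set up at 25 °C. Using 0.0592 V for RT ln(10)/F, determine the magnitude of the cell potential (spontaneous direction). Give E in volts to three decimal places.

+0.045 V

For a concentration cell E°cell = 0. The 0.099 M side is the cathode (reduction is favoured where [Cr³⁺] is higher).
With n = 3, E = −(0.0592/3) log([Cr³⁺]ₐₙ/[Cr³⁺]꜀ₐₜ) = −(0.0592/3) log(0.00052/0.099) = −(0.0592/3)(-2.280) = +0.045 V.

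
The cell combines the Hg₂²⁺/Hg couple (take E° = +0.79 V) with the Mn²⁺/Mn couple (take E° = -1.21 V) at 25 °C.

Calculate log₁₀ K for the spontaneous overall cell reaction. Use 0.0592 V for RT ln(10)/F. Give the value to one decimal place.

Cathode: Hg₂²⁺/Hg; anode: Mn²⁺/Mn. E°cell = +2.00 V, n = 2.
log K = nE°cell / 0.0592 = (2)(+2.00) / 0.0592 = 67.6.

67.6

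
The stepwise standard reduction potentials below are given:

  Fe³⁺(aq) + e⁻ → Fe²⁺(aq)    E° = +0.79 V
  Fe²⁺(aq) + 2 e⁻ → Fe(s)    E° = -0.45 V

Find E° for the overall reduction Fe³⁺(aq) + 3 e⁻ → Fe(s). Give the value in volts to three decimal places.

Standard free energies of sequential steps add: ΔG°₃ = ΔG°₁ + ΔG°₂, so n₃E°₃ = n₁E°₁ + n₂E°₂.
E°₃ = (1×+0.79 + 2×-0.45) / 3 = (-0.110) / 3 = -0.037 V.
Simply averaging or adding the two E° values would be wrong; the electron-weighted sum is required.

-0.037 V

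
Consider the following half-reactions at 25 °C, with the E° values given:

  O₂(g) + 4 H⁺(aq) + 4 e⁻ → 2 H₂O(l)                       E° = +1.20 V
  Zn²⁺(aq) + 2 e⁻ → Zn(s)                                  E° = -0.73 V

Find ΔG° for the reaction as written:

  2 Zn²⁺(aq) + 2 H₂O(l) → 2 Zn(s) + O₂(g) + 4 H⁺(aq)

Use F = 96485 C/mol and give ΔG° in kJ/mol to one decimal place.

+744.9 kJ/mol

As written, Zn²⁺/Zn is reduced (cathode) and O₂/H₂O is oxidised (anode), so E°cell = (-0.73) − (+1.20) = -1.93 V.
Balancing electrons gives n = 4.
ΔG° = −nFE° = −(4)(96485)(-1.93) = 744,864 J = +744.9 kJ/mol.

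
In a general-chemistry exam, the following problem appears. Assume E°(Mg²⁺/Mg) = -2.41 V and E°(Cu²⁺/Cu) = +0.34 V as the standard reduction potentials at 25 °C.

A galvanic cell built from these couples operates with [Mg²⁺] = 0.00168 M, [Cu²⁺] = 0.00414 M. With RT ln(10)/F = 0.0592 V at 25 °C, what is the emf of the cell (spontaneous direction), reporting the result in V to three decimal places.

+2.762 V

Cu²⁺/Cu is the cathode (higher E°), Mg²⁺/Mg the anode: E°cell = +0.34 − (-2.41) = +2.75 V, n = 2.
Overall: Cu²⁺(aq) + Mg(s) → Cu(s) + Mg²⁺(aq)
Q = [Mg²⁺] / ([Cu²⁺]); log Q = -0.392.
E = E° − (0.0592/n) log Q = +2.75 − (0.0592/2)(-0.392) = +2.762 V.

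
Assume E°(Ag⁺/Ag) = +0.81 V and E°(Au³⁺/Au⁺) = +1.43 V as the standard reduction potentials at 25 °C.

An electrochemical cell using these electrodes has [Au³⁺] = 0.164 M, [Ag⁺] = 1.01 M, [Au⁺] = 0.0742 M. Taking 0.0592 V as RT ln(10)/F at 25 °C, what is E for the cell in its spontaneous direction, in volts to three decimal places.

Au³⁺/Au⁺ is the cathode (higher E°), Ag⁺/Ag the anode: E°cell = +1.43 − (+0.81) = +0.62 V, n = 2.
Overall: Au³⁺(aq) + 2 Ag(s) → Au⁺(aq) + 2 Ag⁺(aq)
Q = [Au⁺]·[Ag⁺]^2 / ([Au³⁺]); log Q = -0.336.
E = E° − (0.0592/n) log Q = +0.62 − (0.0592/2)(-0.336) = +0.630 V.

+0.630 V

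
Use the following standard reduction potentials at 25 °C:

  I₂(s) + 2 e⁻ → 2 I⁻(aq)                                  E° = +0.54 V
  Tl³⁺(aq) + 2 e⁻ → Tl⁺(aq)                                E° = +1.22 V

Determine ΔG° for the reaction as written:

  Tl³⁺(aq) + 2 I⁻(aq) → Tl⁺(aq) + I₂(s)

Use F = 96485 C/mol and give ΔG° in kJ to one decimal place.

As written, Tl³⁺/Tl⁺ is reduced (cathode) and I₂/I⁻ is oxidised (anode), so E°cell = (+1.22) − (+0.54) = +0.68 V.
Balancing electrons gives n = 2.
ΔG° = −nFE° = −(2)(96485)(+0.68) = -131,220 J = -131.2 kJ.

-131.2 kJ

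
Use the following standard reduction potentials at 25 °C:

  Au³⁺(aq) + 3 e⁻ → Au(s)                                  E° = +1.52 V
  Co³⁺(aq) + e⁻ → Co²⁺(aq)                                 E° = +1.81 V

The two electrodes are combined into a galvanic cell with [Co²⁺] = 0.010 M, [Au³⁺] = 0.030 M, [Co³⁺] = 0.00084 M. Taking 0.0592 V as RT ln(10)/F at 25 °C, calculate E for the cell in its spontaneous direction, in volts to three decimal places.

Co³⁺/Co²⁺ is the cathode (higher E°), Au³⁺/Au the anode: E°cell = +1.81 − (+1.52) = +0.29 V, n = 3.
Overall: 3 Co³⁺(aq) + Au(s) → 3 Co²⁺(aq) + Au³⁺(aq)
Q = [Co²⁺]^3·[Au³⁺] / ([Co³⁺]^3); log Q = 1.704.
E = E° − (0.0592/n) log Q = +0.29 − (0.0592/3)(1.704) = +0.256 V.

+0.256 V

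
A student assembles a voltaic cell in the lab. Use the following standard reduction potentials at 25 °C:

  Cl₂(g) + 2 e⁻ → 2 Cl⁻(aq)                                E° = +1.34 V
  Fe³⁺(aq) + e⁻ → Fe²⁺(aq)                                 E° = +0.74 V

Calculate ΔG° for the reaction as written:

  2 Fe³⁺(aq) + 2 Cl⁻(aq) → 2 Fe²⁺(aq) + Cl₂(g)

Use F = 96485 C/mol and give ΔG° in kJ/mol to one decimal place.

As written, Fe³⁺/Fe²⁺ is reduced (cathode) and Cl₂/Cl⁻ is oxidised (anode), so E°cell = (+0.74) − (+1.34) = -0.60 V.
Balancing electrons gives n = 2.
ΔG° = −nFE° = −(2)(96485)(-0.60) = 115,782 J = +115.8 kJ/mol.

+115.8 kJ/mol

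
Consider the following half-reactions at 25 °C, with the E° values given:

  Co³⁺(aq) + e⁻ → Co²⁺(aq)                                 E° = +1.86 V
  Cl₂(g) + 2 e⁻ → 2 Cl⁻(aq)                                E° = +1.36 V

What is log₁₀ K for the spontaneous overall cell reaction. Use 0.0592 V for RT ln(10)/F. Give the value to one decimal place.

Cathode: Co³⁺/Co²⁺; anode: Cl₂/Cl⁻. E°cell = +0.50 V, n = 2.
log K = nE°cell / 0.0592 = (2)(+0.50) / 0.0592 = 16.9.

16.9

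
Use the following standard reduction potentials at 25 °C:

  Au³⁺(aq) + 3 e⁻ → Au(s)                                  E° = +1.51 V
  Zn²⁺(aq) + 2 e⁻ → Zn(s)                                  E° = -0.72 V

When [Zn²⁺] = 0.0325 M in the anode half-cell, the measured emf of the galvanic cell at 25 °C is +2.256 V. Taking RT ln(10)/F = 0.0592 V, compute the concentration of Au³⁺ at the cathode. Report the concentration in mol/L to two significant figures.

0.12 M

Au³⁺/Au is the cathode, Zn²⁺/Zn the anode: E°cell = +2.23 V, n = 6.
Overall reaction: 2 Au³⁺(aq) + 3 Zn(s) → 2 Au(s) + 3 Zn²⁺(aq); Q = [Zn²⁺]^3/[Au³⁺]^2.
From E = E° − (0.0592/n) log Q: log Q = (E° − E)·n/0.0592 = (+2.23 − (+2.256))·6/0.0592 = -2.6351.
So 2·log[Au³⁺] = 3·log(0.0325) − log Q = -4.4643 − (-2.6351) = -1.8292; log[Au³⁺] = -1.8292 / 2 = -0.9146; [Au³⁺] = 10^(-0.9146) ≈ 0.12 M.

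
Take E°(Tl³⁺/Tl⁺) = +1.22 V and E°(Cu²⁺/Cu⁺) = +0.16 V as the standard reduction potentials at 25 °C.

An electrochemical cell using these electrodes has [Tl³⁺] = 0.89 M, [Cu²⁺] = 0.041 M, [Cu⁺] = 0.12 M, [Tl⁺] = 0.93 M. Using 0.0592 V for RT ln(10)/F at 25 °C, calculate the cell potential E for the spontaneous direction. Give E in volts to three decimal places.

Tl³⁺/Tl⁺ is the cathode (higher E°), Cu²⁺/Cu⁺ the anode: E°cell = +1.22 − (+0.16) = +1.06 V, n = 2.
Overall: Tl³⁺(aq) + 2 Cu⁺(aq) → Tl⁺(aq) + 2 Cu²⁺(aq)
Q = [Tl⁺]·[Cu²⁺]^2 / ([Tl³⁺]·[Cu⁺]^2); log Q = -0.914.
E = E° − (0.0592/n) log Q = +1.06 − (0.0592/2)(-0.914) = +1.087 V.

+1.087 V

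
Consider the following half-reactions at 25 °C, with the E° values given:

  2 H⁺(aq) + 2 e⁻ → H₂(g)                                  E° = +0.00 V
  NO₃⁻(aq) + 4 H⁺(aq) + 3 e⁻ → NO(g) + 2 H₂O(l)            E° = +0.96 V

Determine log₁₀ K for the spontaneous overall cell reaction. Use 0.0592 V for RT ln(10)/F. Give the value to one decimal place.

97.3

Cathode: NO₃⁻/NO; anode: H⁺/H₂. E°cell = +0.96 V, n = 6.
log K = nE°cell / 0.0592 = (6)(+0.96) / 0.0592 = 97.3.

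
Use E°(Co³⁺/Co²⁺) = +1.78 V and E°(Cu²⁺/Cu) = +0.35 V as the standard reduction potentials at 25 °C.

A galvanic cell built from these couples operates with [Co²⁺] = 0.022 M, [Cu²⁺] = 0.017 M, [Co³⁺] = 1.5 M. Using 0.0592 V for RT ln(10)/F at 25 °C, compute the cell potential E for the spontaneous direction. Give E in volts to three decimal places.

Co³⁺/Co²⁺ is the cathode (higher E°), Cu²⁺/Cu the anode: E°cell = +1.78 − (+0.35) = +1.43 V, n = 2.
Overall: 2 Co³⁺(aq) + Cu(s) → 2 Co²⁺(aq) + Cu²⁺(aq)
Q = [Co²⁺]^2·[Cu²⁺] / ([Co³⁺]^2); log Q = -5.437.
E = E° − (0.0592/n) log Q = +1.43 − (0.0592/2)(-5.437) = +1.591 V.

+1.591 V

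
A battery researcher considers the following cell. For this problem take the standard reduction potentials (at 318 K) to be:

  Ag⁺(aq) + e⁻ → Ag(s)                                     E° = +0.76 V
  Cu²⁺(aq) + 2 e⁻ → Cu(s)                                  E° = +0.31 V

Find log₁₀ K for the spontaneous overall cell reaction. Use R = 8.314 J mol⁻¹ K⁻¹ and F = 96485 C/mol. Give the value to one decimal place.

Cathode: Ag⁺/Ag; anode: Cu²⁺/Cu. E°cell = (+0.76) − (+0.31) = +0.45 V, with n = 2.
ΔG° = −nFE° = −RT ln K, so ln K = nFE°/(RT) = (2)(96485)(+0.45) / ((8.314)(318)) = 32.845.
log₁₀ K = 32.845 / ln 10 = 14.3.

14.3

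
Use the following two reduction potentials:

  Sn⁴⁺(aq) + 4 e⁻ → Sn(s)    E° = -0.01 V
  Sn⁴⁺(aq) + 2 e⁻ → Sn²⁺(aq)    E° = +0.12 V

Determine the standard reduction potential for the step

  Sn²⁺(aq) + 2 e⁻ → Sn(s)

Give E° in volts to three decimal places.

-0.140 V

Sequential free energies add, so n₃E°₃ = n₁E°₁ + n₂E°₂.
With n₃ = 4, and the known step contributing 2×(+0.12) V, the unknown satisfies 2·E° = 4×(-0.01) − 2×(+0.12) = -0.280.
E° = -0.280 / 2 = -0.140 V.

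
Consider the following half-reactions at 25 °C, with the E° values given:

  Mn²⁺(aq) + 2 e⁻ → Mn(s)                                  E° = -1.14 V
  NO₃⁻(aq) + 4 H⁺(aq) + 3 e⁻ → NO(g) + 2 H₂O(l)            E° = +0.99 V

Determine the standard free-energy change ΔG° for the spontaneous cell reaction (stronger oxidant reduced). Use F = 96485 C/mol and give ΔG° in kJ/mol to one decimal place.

NO₃⁻/NO (E° = +0.99 V) is the cathode; Mn²⁺/Mn (E° = -1.14 V) is the anode, so E°cell = +2.13 V.
Balancing electrons gives n = 6 (lcm of 3 and 2).
ΔG° = −nFE° = −(6)(96485)(+2.13) = -1,233,078 J = -1233.1 kJ/mol.

-1233.1 kJ/mol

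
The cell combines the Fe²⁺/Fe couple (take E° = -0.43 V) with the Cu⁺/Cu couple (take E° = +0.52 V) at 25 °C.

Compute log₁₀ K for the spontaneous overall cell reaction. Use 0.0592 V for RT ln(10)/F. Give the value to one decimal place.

Cathode: Cu⁺/Cu; anode: Fe²⁺/Fe. E°cell = +0.95 V, n = 2.
log K = nE°cell / 0.0592 = (2)(+0.95) / 0.0592 = 32.1.

32.1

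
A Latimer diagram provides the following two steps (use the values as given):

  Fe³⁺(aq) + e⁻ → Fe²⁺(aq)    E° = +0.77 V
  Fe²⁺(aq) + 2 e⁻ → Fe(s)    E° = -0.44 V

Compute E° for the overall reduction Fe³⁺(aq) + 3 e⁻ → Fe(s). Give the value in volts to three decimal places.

-0.037 V

Standard free energies of sequential steps add: ΔG°₃ = ΔG°₁ + ΔG°₂, so n₃E°₃ = n₁E°₁ + n₂E°₂.
E°₃ = (1×+0.77 + 2×-0.44) / 3 = (-0.110) / 3 = -0.037 V.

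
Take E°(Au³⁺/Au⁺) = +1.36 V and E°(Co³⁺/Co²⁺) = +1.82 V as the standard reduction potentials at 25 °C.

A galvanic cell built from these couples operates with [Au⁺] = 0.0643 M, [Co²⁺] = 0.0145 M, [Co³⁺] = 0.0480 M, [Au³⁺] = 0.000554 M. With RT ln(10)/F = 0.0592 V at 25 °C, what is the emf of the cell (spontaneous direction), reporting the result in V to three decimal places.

+0.552 V

Co³⁺/Co²⁺ is the cathode (higher E°), Au³⁺/Au⁺ the anode: E°cell = +1.82 − (+1.36) = +0.46 V, n = 2.
Overall: 2 Co³⁺(aq) + Au⁺(aq) → 2 Co²⁺(aq) + Au³⁺(aq)
Q = [Co²⁺]^2·[Au³⁺] / ([Co³⁺]^2·[Au⁺]); log Q = -3.104.
E = E° − (0.0592/n) log Q = +0.46 − (0.0592/2)(-3.104) = +0.552 V.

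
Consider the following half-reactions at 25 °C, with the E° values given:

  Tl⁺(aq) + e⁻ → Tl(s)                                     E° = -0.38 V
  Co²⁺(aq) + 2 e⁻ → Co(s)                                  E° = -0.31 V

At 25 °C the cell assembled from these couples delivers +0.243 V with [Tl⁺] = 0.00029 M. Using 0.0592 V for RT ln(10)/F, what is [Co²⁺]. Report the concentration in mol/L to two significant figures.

0.059 M

Co²⁺/Co is the cathode, Tl⁺/Tl the anode: E°cell = +0.07 V, n = 2.
Overall reaction: Co²⁺(aq) + 2 Tl(s) → Co(s) + 2 Tl⁺(aq); Q = [Tl⁺]^2/[Co²⁺]^1.
From E = E° − (0.0592/n) log Q: log Q = (E° − E)·n/0.0592 = (+0.07 − (+0.243))·2/0.0592 = -5.8446.
So 1·log[Co²⁺] = 2·log(0.00029) − log Q = -7.0752 − (-5.8446) = -1.2306; [Co²⁺] = 10^(-1.2306) ≈ 0.059 M.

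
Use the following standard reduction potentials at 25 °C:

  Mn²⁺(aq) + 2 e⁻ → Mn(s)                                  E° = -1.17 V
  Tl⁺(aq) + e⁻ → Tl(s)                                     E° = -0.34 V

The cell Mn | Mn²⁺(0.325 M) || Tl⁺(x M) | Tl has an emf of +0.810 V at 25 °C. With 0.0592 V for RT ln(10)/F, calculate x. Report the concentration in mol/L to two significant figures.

Tl⁺/Tl is the cathode, Mn²⁺/Mn the anode: E°cell = +0.83 V, n = 2.
Overall reaction: 2 Tl⁺(aq) + Mn(s) → 2 Tl(s) + Mn²⁺(aq); Q = [Mn²⁺]^1/[Tl⁺]^2.
From E = E° − (0.0592/n) log Q: log Q = (E° − E)·n/0.0592 = (+0.83 − (+0.810))·2/0.0592 = 0.6757.
So 2·log[Tl⁺] = 1·log(0.325) − log Q = -0.4881 − (0.6757) = -1.1638; log[Tl⁺] = -1.1638 / 2 = -0.5819; [Tl⁺] = 10^(-0.5819) ≈ 0.26 M.

0.26 M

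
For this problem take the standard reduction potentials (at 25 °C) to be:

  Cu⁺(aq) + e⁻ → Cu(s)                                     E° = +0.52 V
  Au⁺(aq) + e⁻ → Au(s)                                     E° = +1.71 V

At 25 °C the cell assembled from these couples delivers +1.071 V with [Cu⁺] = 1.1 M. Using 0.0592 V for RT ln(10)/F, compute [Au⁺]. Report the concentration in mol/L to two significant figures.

Au⁺/Au is the cathode, Cu⁺/Cu the anode: E°cell = +1.19 V, n = 1.
Overall reaction: Au⁺(aq) + Cu(s) → Au(s) + Cu⁺(aq); Q = [Cu⁺]^1/[Au⁺]^1.
From E = E° − (0.0592/n) log Q: log Q = (E° − E)·n/0.0592 = (+1.19 − (+1.071))·1/0.0592 = 2.0101.
So 1·log[Au⁺] = 1·log(1.1) − log Q = 0.0414 − (2.0101) = -1.9687; [Au⁺] = 10^(-1.9687) ≈ 0.011 M.

0.011 M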